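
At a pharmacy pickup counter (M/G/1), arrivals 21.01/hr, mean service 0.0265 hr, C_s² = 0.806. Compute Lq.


ρ = λ·E[S] = 21.01·0.0265 = 0.5568
Lq = ρ²(1+C_s²)/(2(1−ρ)) = 0.3100·(1+0.806)/(2·0.4432)
= 0.3100·1.8060/0.8865 = 0.63154

Final: 0.63154


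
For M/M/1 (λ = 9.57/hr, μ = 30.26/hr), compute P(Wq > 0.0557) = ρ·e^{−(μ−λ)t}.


ρ = 9.57/30.26 = 0.3163
P(Wq > t) = ρ·e^{−(μ−λ)t} = 0.3163·e^{−1.1524}
= 0.3163·0.315867 = 0.099896

Final: 0.099896


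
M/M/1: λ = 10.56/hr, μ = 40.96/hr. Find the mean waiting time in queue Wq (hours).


ρ = 10.56/40.96 = 0.2578
Wq = ρ/(μ−λ) = 0.2578/(40.96 − 10.56) = 0.2578/30.40 = 0.008481 hr

Final: 0.008481 hr


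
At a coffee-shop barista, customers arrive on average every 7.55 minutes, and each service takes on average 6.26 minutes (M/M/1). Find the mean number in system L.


λ = 60/7.55 = 7.9470 /hr
μ = 60/6.26 = 9.5847 /hr
ρ = λ/μ = 7.9470/9.5847 = 0.8291
L = ρ/(1−ρ) = 0.8291/0.1709 = 4.8527

Final: 4.8527


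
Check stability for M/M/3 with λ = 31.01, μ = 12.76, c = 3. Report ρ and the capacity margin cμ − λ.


Total capacity cμ = 3·12.76 = 38.28/hr
ρ = λ/(cμ) = 31.01/38.28 = 0.8101
Stable ⇔ ρ < 1: YES
Spare capacity = cμ − λ = 38.28 − 31.01 = 7.27/hr

Final: ρ = 0.8101; stable; margin = 7.27/hr


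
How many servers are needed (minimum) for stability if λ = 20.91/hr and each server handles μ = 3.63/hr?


Stability requires cμ > λ ⇔ c > λ/μ.
λ/μ = 20.91/3.63 = 5.7603
Minimum integer c = ⌊5.7603⌋ + 1 = 6
Check: 6·3.63 = 21.78 > 20.91, while 5·3.63 = 18.15 ≤ 20.91

Final: 6 servers


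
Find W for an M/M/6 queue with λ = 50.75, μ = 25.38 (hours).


a = 1.9996; ρ = 0.3333; P₀ = 0.135189
Lq = P₀·a^c·ρ/(c!(1−ρ)²) = 0.008998
Wq = Lq/λ = 0.008998/50.75 = 0.0001773 hr
W = Wq + 1/μ = 0.0001773 + 0.03940 = 0.03958 hr

Final: 0.03958 hr


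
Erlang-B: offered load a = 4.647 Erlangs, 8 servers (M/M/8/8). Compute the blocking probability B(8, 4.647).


B(c,a) = (a^c/c!) / Σ_{k=0}^{c} a^k/k!
a^8/8! = 5.393378
Σ terms (k=0..8): 1.00000 + 4.64700 + 10.79730 + 16.72502 + 19.43030 + 18.05852 + 13.98632 + 9.28492 + 5.39338 = 99.322766
B = 5.393378/99.322766 = 0.054302

Final: 0.054302


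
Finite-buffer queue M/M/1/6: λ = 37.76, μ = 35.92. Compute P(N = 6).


ρ = λ/μ = 37.76/35.92 = 1.0512
P_K = (1−ρ)ρ^K/(1−ρ^(K+1)) = (-0.05122·1.349503)/(1 − 1.418632)
= -0.069128/-0.418632 = 0.165129

Final: 0.165129


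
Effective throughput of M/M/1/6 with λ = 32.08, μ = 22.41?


ρ = 1.4315; P_K = (1−ρ)ρ^6/(1−ρ^7) = 0.328067
λ_eff = λ(1 − P_K) = 32.08·(1 − 0.328067) = 32.08·0.671933 = 21.5556 /hr

Final: 21.5556 /hr


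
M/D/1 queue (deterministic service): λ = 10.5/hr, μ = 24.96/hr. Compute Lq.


ρ = 10.5/24.96 = 0.4207
M/D/1: Lq = ρ²/(2(1−ρ)) = 0.1770/(2·0.5793) = 0.15273

Final: 0.15273


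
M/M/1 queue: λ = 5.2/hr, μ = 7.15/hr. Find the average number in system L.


ρ = λ/μ = 5.2/7.15 = 0.7273
L = ρ/(1−ρ) = 0.7273/(1 − 0.7273) = 0.7273/0.2727 = 2.6667

Final: 2.6667


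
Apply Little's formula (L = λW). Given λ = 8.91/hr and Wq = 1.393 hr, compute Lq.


Lq = λWq = 8.91·1.393 = 12.4116

Final: 12.4116


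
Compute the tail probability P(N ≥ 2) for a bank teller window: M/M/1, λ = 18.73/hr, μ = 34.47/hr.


ρ = 18.73/34.47 = 0.5434
P(N ≥ n) = ρ^n = 0.5434^2 = 0.295252

Final: 0.295252


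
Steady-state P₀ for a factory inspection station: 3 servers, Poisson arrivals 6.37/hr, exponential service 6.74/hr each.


a = λ/μ = 6.37/6.74 = 0.9451; ρ = a/c = 0.3150
Σ_{k=0}^{2} a^k/k! (terms k=0..2) = 1.00000 + 0.94510 + 0.44661 = 2.39171
Tail: a^3/(3!(1−ρ)) = 0.84419/(6·0.6850) = 0.20541
P₀ = 1/(2.39171 + 0.20541) = 1/2.59712 = 0.385041

Final: 0.385041


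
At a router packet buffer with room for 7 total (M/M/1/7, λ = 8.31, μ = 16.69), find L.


ρ = 8.31/16.69 = 0.4979
L = ρ[1 − (K+1)ρ^K + Kρ^(K+1)] / [(1−ρ)(1−ρ^(K+1))]
Numerator: 0.4979·(1 − 8·0.007586 + 7·0.003777) = 0.480851
Denominator: (0.5021)·(0.996223) = 0.500201
L = 0.480851/0.500201 = 0.9613

Final: 0.9613


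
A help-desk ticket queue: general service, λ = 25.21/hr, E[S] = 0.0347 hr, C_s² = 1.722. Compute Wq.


ρ = λ·E[S] = 25.21·0.0347 = 0.8748
E[S²] = E[S]²(1+C_s²) = 0.0347²·(1+1.722) = 0.003278
Wq = λ·E[S²]/(2(1−ρ)) = 25.21·0.003278/(2·0.1252) = 0.32994 hr

Final: 0.32994 hr


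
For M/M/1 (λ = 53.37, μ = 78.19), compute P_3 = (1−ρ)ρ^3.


ρ = 53.37/78.19 = 0.6826
P_n = (1−ρ)·ρ^n = (1 − 0.6826)·0.6826^3 = 0.3174·0.318008 = 0.100946

Final: 0.100946


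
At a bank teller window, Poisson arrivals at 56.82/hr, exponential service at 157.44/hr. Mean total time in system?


W = 1/(μ−λ) = 1/(157.44 − 56.82) = 1/100.62 = 0.009938 hr

Final: 0.009938 hr


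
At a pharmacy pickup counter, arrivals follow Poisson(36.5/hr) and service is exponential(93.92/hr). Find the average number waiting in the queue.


ρ = 36.5/93.92 = 0.3886
Lq = ρ²/(1−ρ) = 0.1510/0.6114 = 0.2470

Final: 0.2470


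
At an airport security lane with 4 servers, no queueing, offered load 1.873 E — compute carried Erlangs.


B(4,1.873) = 0.082244 (Erlang-B)
Carried load = a(1 − B) = 1.873·(1 − 0.082244) = 1.873·0.917756 = 1.7190 E

Final: 1.7190 Erlangs


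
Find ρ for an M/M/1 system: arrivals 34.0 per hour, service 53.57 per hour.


ρ = λ/μ = 34.0/53.57 = 0.6347

Final: 0.6347


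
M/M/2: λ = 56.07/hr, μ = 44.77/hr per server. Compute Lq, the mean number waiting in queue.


a = λ/μ = 1.2524; ρ = a/2 = 0.6262
P₀ = 0.229861
Lq = P₀·a^c·ρ / (c!·(1−ρ)²) = 0.229861·1.56851·0.6262/(2·0.13973)
= 0.80790

Final: 0.80790


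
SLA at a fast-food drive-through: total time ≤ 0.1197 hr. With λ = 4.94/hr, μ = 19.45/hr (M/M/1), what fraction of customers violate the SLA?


W ~ Exponential(μ−λ) for M/M/1.
μ − λ = 19.45 − 4.94 = 14.5100
P(W > t) = e^{−(μ−λ)t} = e^{−1.7368} = 0.176075

Final: 0.176075


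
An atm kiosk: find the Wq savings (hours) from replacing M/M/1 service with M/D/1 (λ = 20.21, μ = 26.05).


ρ = 20.21/26.05 = 0.7758
Wq(M/M/1) = ρ/(μ−λ) = 0.7758/5.84 = 0.13285 hr
Wq(M/D/1) = ρ/(2(μ−λ)) = 0.06642 hr
Savings = 0.13285 − 0.06642 = 0.06642 hr

Final: 0.06642 hr


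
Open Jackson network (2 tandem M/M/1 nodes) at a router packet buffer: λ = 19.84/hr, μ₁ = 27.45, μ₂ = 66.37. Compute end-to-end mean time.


Each node sees arrival rate λ = 19.84/hr (tandem ⇒ throughput preserved).
W₁ = 1/(μ₁−λ) = 1/(27.45−19.84) = 0.13141 hr
W₂ = 1/(μ₂−λ) = 1/(66.37−19.84) = 0.02149 hr
W_total = W₁ + W₂ = 0.13141 + 0.02149 = 0.15290 hr

Final: 0.15290 hr


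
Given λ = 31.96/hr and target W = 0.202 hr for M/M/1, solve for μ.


W = 1/(μ−λ) ⇒ μ − λ = 1/W = 1/0.202 = 4.9505
μ = λ + 1/W = 31.96 + 4.9505 = 36.9105 per hr

Final: 36.9105 /hr


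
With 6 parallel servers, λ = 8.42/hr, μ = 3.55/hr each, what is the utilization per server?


ρ = λ/(cμ) = 8.42/(6·3.55) = 8.42/21.30 = 0.3953

Final: 0.3953


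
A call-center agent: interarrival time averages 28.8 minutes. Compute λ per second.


λ = 1/(interarrival time) in consistent units.
1 second = 0.0166667 min, so λ = 0.0166667/28.8 = 0.0005787 per second

Final: 0.0005787 /sec


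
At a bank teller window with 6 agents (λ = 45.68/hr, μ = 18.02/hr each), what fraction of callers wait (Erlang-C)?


a = λ/μ = 2.5350; ρ = a/6 = 0.4225
P₀ = 0.078777 (from M/M/c formula)
C(c,a) = [a^c/(c!(1−ρ))]·P₀ = [265.35535/(720·0.5775)]·0.078777
= 0.63817·0.078777 = 0.050274

Final: 0.050274


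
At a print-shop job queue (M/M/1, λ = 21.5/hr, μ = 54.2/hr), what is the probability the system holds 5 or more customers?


ρ = 21.5/54.2 = 0.3967
P(N ≥ n) = ρ^n = 0.3967^5 = 0.009822

Final: 0.009822


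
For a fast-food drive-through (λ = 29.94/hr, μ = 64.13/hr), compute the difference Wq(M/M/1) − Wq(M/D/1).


ρ = 29.94/64.13 = 0.4669
Wq(M/M/1) = ρ/(μ−λ) = 0.4669/34.19 = 0.01365 hr
Wq(M/D/1) = ρ/(2(μ−λ)) = 0.006827 hr
Savings = 0.01365 − 0.006827 = 0.006827 hr

Final: 0.006827 hr


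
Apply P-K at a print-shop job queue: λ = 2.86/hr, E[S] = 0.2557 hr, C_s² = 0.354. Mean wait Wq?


ρ = λ·E[S] = 2.86·0.2557 = 0.7313
E[S²] = E[S]²(1+C_s²) = 0.2557²·(1+0.354) = 0.088528
Wq = λ·E[S²]/(2(1−ρ)) = 2.86·0.088528/(2·0.2687) = 0.47114 hr

Final: 0.47114 hr


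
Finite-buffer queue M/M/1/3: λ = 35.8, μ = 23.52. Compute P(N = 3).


ρ = λ/μ = 35.8/23.52 = 1.5221
P_K = (1−ρ)ρ^K/(1−ρ^(K+1)) = (-0.5221·3.526445)/(1 − 5.367633)
= -1.841188/-4.367633 = 0.421553

Final: 0.421553


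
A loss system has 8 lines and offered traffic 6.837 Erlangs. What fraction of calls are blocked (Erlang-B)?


B(c,a) = (a^c/c!) / Σ_{k=0}^{c} a^k/k!
a^8/8! = 118.414290
Σ terms (k=0..8): 1.00000 + 6.83700 + 23.37228 + 53.26544 + 91.04395 + 124.49349 + 141.86034 + 138.55702 + 118.41429 = 698.843803
B = 118.414290/698.843803 = 0.169443

Final: 0.169443


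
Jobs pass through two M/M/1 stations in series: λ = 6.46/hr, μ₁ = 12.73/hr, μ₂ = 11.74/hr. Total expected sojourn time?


Each node sees arrival rate λ = 6.46/hr (tandem ⇒ throughput preserved).
W₁ = 1/(μ₁−λ) = 1/(12.73−6.46) = 0.15949 hr
W₂ = 1/(μ₂−λ) = 1/(11.74−6.46) = 0.18939 hr
W_total = W₁ + W₂ = 0.15949 + 0.18939 = 0.34888 hr

Final: 0.34888 hr


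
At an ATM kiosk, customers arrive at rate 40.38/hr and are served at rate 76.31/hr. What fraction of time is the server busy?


ρ = λ/μ = 40.38/76.31 = 0.5292

Final: 0.5292


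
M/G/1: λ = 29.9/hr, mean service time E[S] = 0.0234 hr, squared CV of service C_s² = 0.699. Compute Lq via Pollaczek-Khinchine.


ρ = λ·E[S] = 29.9·0.0234 = 0.6997
Lq = ρ²(1+C_s²)/(2(1−ρ)) = 0.4895·(1+0.699)/(2·0.3003)
= 0.4895·1.6990/0.6007 = 1.38460

Final: 1.38460


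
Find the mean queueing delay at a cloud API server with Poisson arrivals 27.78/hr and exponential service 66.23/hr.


ρ = 27.78/66.23 = 0.4194
Wq = ρ/(μ−λ) = 0.4194/(66.23 − 27.78) = 0.4194/38.45 = 0.01091 hr

Final: 0.01091 hr


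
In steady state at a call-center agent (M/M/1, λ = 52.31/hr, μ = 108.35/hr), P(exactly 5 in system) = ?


ρ = 52.31/108.35 = 0.4828
P_n = (1−ρ)·ρ^n = (1 − 0.4828)·0.4828^5 = 0.5172·0.026229 = 0.013566

Final: 0.013566


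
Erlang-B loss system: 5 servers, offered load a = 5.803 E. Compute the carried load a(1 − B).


B(5,5.803) = 0.346424 (Erlang-B)
Carried load = a(1 − B) = 5.803·(1 − 0.346424) = 5.803·0.653576 = 3.7927 E

Final: 3.7927 Erlangs


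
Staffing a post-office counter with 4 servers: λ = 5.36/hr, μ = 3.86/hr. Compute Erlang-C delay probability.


a = λ/μ = 1.3886; ρ = a/4 = 0.3472
P₀ = 0.247754 (from M/M/c formula)
C(c,a) = [a^c/(c!(1−ρ))]·P₀ = [3.71800/(24·0.6528)]·0.247754
= 0.23729·0.247754 = 0.058790

Final: 0.058790


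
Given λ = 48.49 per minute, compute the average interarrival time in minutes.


Mean interarrival time = 1/λ = 1/48.49 minute = 0.02062 minute
In minutes: 0.02062 × 1 = 0.02062 min

Final: 0.02062 min


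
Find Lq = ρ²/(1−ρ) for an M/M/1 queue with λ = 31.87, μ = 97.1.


ρ = 31.87/97.1 = 0.3282
Lq = ρ²/(1−ρ) = 0.1077/0.6718 = 0.1604

Final: 0.1604


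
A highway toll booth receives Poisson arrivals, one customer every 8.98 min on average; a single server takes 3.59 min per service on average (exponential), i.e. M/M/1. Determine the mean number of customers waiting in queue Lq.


λ = 60/8.98 = 6.6815 /hr
μ = 60/3.59 = 16.7131 /hr
ρ = λ/μ = 6.6815/16.7131 = 0.3998
Lq = ρ²/(1−ρ) = 0.1598/0.6002 = 0.2663

Final: 0.2663


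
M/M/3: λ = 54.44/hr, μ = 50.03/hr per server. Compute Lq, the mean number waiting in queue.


a = λ/μ = 1.0881; ρ = a/3 = 0.3627
P₀ = 0.331440
Lq = P₀·a^c·ρ / (c!·(1−ρ)²) = 0.331440·1.28844·0.3627/(6·0.40613)
= 0.06356

Final: 0.06356


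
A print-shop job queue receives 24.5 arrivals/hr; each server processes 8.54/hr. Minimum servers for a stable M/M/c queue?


Stability requires cμ > λ ⇔ c > λ/μ.
λ/μ = 24.5/8.54 = 2.8689
Minimum integer c = ⌊2.8689⌋ + 1 = 3
Check: 3·8.54 = 25.62 > 24.5, while 2·8.54 = 17.08 ≤ 24.5

Final: 3 servers


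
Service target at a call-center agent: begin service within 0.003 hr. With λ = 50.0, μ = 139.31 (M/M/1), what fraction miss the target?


ρ = 50.0/139.31 = 0.3589
P(Wq > t) = ρ·e^{−(μ−λ)t} = 0.3589·e^{−0.2679}
= 0.3589·0.764961 = 0.274554

Final: 0.274554


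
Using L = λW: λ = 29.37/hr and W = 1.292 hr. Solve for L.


L = λW = 29.37·1.292 = 37.9460

Final: 37.9460


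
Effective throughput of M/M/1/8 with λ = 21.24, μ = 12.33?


ρ = 1.7226; P_K = (1−ρ)ρ^8/(1−ρ^9) = 0.422656
λ_eff = λ(1 − P_K) = 21.24·(1 − 0.422656) = 21.24·0.577344 = 12.2628 /hr

Final: 12.2628 /hr


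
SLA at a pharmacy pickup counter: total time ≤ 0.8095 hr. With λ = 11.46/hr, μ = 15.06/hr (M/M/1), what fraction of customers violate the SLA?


W ~ Exponential(μ−λ) for M/M/1.
μ − λ = 15.06 − 11.46 = 3.6000
P(W > t) = e^{−(μ−λ)t} = e^{−2.9142} = 0.054247

Final: 0.054247


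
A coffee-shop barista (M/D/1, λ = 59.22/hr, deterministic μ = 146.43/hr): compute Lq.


ρ = 59.22/146.43 = 0.4044
M/D/1: Lq = ρ²/(2(1−ρ)) = 0.1636/(2·0.5956) = 0.13731

Final: 0.13731


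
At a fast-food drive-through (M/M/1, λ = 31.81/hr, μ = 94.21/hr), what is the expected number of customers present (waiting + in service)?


ρ = λ/μ = 31.81/94.21 = 0.3376
L = ρ/(1−ρ) = 0.3376/(1 − 0.3376) = 0.3376/0.6624 = 0.5098

Final: 0.5098


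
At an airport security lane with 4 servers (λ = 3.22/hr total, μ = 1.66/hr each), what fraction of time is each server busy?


ρ = λ/(cμ) = 3.22/(4·1.66) = 3.22/6.64 = 0.4849

Final: 0.4849


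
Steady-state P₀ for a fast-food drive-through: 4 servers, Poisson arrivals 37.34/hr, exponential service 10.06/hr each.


a = λ/μ = 37.34/10.06 = 3.7117; ρ = a/c = 0.9279
Σ_{k=0}^{3} a^k/k! (terms k=0..3) = 1.00000 + 3.71173 + 6.88847 + 8.52271 = 20.12291
Tail: a^4/(4!(1−ρ)) = 189.80399/(24·0.07207) = 109.73725
P₀ = 1/(20.12291 + 109.73725) = 1/129.86016 = 0.007701

Final: 0.007701


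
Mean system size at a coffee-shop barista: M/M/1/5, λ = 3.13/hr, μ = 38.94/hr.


ρ = 3.13/38.94 = 0.08038
L = ρ[1 − (K+1)ρ^K + Kρ^(K+1)] / [(1−ρ)(1−ρ^(K+1))]
Numerator: 0.08038·(1 − 6·0.000003355 + 5·0.0000002697) = 0.080379
Denominator: (0.9196)·(1.000000) = 0.919620
L = 0.080379/0.919620 = 0.08740

Final: 0.08740


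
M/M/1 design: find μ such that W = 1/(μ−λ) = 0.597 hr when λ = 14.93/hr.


W = 1/(μ−λ) ⇒ μ − λ = 1/W = 1/0.597 = 1.6750
μ = λ + 1/W = 14.93 + 1.6750 = 16.6050 per hr

Final: 16.6050 /hr


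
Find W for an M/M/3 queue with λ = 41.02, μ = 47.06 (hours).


a = 0.8717; ρ = 0.2906; P₀ = 0.415433
Lq = P₀·a^c·ρ/(c!(1−ρ)²) = 0.02647
Wq = Lq/λ = 0.02647/41.02 = 0.0006453 hr
W = Wq + 1/μ = 0.0006453 + 0.02125 = 0.02189 hr

Final: 0.02189 hr


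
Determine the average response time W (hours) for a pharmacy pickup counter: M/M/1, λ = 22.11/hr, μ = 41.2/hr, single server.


W = 1/(μ−λ) = 1/(41.2 − 22.11) = 1/19.09 = 0.05238 hr

Final: 0.05238 hr


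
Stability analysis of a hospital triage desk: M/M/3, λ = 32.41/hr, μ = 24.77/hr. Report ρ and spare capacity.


Total capacity cμ = 3·24.77 = 74.31/hr
ρ = λ/(cμ) = 32.41/74.31 = 0.4361
Stable ⇔ ρ < 1: YES
Spare capacity = cμ − λ = 74.31 − 32.41 = 41.90/hr

Final: ρ = 0.4361; stable; margin = 41.90/hr


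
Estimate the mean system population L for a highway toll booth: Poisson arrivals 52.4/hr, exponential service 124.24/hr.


ρ = λ/μ = 52.4/124.24 = 0.4218
L = ρ/(1−ρ) = 0.4218/(1 − 0.4218) = 0.4218/0.5782 = 0.7294

Final: 0.7294


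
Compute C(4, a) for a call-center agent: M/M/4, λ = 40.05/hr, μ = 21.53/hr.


a = λ/μ = 1.8602; ρ = a/4 = 0.4650
P₀ = 0.151612 (from M/M/c formula)
C(c,a) = [a^c/(c!(1−ρ))]·P₀ = [11.97385/(24·0.5350)]·0.151612
= 0.93263·0.151612 = 0.141397

Final: 0.141397


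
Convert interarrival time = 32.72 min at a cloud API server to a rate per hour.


λ = 1/(interarrival time) in consistent units.
1 hour = 60 min, so λ = 60/32.72 = 1.8337 per hour

Final: 1.8337 /hr


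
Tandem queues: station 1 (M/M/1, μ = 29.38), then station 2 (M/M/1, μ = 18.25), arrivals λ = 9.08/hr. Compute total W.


Each node sees arrival rate λ = 9.08/hr (tandem ⇒ throughput preserved).
W₁ = 1/(μ₁−λ) = 1/(29.38−9.08) = 0.04926 hr
W₂ = 1/(μ₂−λ) = 1/(18.25−9.08) = 0.10905 hr
W_total = W₁ + W₂ = 0.04926 + 0.10905 = 0.15831 hr

Final: 0.15831 hr


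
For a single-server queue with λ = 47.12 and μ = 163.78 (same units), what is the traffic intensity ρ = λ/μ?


ρ = λ/μ = 47.12/163.78 = 0.2877

Final: 0.2877


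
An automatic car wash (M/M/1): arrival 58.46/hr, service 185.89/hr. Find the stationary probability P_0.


ρ = 58.46/185.89 = 0.3145
P_n = (1−ρ)·ρ^n = (1 − 0.3145)·0.3145^0 = 0.6855·1.000000 = 0.685513

Final: 0.685513


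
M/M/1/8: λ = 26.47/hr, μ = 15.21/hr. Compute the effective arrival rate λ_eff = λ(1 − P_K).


ρ = 1.7403; P_K = (1−ρ)ρ^8/(1−ρ^9) = 0.428312
λ_eff = λ(1 − P_K) = 26.47·(1 − 0.428312) = 26.47·0.571688 = 15.1326 /hr

Final: 15.1326 /hr


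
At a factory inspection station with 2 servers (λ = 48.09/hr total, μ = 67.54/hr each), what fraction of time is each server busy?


ρ = λ/(cμ) = 48.09/(2·67.54) = 48.09/135.08 = 0.3560

Final: 0.3560


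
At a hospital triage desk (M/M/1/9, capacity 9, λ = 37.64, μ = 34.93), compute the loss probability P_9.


ρ = λ/μ = 37.64/34.93 = 1.0776
P_K = (1−ρ)ρ^K/(1−ρ^(K+1)) = (-0.07758·1.959112)/(1 − 2.111107)
= -0.151995/-1.111107 = 0.136796

Final: 0.136796


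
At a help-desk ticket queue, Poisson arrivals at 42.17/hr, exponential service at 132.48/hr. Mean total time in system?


W = 1/(μ−λ) = 1/(132.48 − 42.17) = 1/90.31 = 0.01107 hr

Final: 0.01107 hr


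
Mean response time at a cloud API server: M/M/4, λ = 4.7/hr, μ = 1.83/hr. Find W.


a = 2.5683; ρ = 0.6421; P₀ = 0.067774
Lq = P₀·a^c·ρ/(c!(1−ρ)²) = 0.61581
Wq = Lq/λ = 0.61581/4.7 = 0.13102 hr
W = Wq + 1/μ = 0.13102 + 0.54645 = 0.67747 hr

Final: 0.67747 hr


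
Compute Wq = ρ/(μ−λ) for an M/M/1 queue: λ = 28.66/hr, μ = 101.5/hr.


ρ = 28.66/101.5 = 0.2824
Wq = ρ/(μ−λ) = 0.2824/(101.5 − 28.66) = 0.2824/72.84 = 0.003877 hr

Final: 0.003877 hr


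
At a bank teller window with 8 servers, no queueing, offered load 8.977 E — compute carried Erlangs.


B(8,8.977) = 0.287973 (Erlang-B)
Carried load = a(1 − B) = 8.977·(1 − 0.287973) = 8.977·0.712027 = 6.3919 E

Final: 6.3919 Erlangs


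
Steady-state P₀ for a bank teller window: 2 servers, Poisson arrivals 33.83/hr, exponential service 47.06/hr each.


a = λ/μ = 33.83/47.06 = 0.7189; ρ = a/c = 0.3594
Σ_{k=0}^{1} a^k/k! (terms k=0..1) = 1.00000 + 0.71887 = 1.71887
Tail: a^2/(2!(1−ρ)) = 0.51677/(2·0.6406) = 0.40337
P₀ = 1/(1.71887 + 0.40337) = 1/2.12224 = 0.471200

Final: 0.471200


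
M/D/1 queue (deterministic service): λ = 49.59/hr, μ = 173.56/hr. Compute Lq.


ρ = 49.59/173.56 = 0.2857
M/D/1: Lq = ρ²/(2(1−ρ)) = 0.08164/(2·0.7143) = 0.05715

Final: 0.05715


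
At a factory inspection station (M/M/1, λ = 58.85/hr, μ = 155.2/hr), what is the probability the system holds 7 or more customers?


ρ = 58.85/155.2 = 0.3792
P(N ≥ n) = ρ^n = 0.3792^7 = 0.001127

Final: 0.001127


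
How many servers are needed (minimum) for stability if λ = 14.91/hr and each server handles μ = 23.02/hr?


Stability requires cμ > λ ⇔ c > λ/μ.
λ/μ = 14.91/23.02 = 0.6477
Minimum integer c = ⌊0.6477⌋ + 1 = 1
Check: 1·23.02 = 23.02 > 14.91, while 0·23.02 = 0.00 ≤ 14.91

Final: 1 servers


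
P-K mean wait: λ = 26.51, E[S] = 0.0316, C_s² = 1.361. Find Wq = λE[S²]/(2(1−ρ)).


ρ = λ·E[S] = 26.51·0.0316 = 0.8377
E[S²] = E[S]²(1+C_s²) = 0.0316²·(1+1.361) = 0.002358
Wq = λ·E[S²]/(2(1−ρ)) = 26.51·0.002358/(2·0.1623) = 0.19256 hr

Final: 0.19256 hr


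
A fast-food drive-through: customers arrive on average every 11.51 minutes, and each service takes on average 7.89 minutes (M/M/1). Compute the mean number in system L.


λ = 60/11.51 = 5.2129 /hr
μ = 60/7.89 = 7.6046 /hr
ρ = λ/μ = 5.2129/7.6046 = 0.6855
L = ρ/(1−ρ) = 0.6855/0.3145 = 2.1796

Final: 2.1796


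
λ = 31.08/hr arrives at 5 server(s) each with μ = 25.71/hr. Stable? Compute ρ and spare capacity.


Total capacity cμ = 5·25.71 = 128.55/hr
ρ = λ/(cμ) = 31.08/128.55 = 0.2418
Stable ⇔ ρ < 1: YES
Spare capacity = cμ − λ = 128.55 − 31.08 = 97.47/hr

Final: ρ = 0.2418; stable; margin = 97.47/hr


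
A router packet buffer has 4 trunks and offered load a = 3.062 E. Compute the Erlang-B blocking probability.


B(c,a) = (a^c/c!) / Σ_{k=0}^{c} a^k/k!
a^4/4! = 3.662769
Σ terms (k=0..4): 1.00000 + 3.06200 + 4.68792 + 4.78481 + 3.66277 = 17.197497
B = 3.662769/17.197497 = 0.212983

Final: 0.212983


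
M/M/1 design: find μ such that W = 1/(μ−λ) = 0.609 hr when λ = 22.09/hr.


W = 1/(μ−λ) ⇒ μ − λ = 1/W = 1/0.609 = 1.6420
μ = λ + 1/W = 22.09 + 1.6420 = 23.7320 per hr

Final: 23.7320 /hr


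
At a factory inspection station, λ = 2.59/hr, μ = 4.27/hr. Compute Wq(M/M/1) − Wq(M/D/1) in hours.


ρ = 2.59/4.27 = 0.6066
Wq(M/M/1) = ρ/(μ−λ) = 0.6066/1.68 = 0.36105 hr
Wq(M/D/1) = ρ/(2(μ−λ)) = 0.18052 hr
Savings = 0.36105 − 0.18052 = 0.18052 hr

Final: 0.18052 hr


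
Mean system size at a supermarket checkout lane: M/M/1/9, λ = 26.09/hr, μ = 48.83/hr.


ρ = 26.09/48.83 = 0.5343
L = ρ[1 − (K+1)ρ^K + Kρ^(K+1)] / [(1−ρ)(1−ρ^(K+1))]
Numerator: 0.5343·(1 − 10·0.003549 + 9·0.001896) = 0.524459
Denominator: (0.4657)·(0.998104) = 0.464814
L = 0.524459/0.464814 = 1.1283

Final: 1.1283


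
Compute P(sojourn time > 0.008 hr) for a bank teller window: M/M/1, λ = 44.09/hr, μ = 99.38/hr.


W ~ Exponential(μ−λ) for M/M/1.
μ − λ = 99.38 − 44.09 = 55.2900
P(W > t) = e^{−(μ−λ)t} = e^{−0.4423} = 0.642544

Final: 0.642544


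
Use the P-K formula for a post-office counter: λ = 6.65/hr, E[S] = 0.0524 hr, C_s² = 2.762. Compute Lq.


ρ = λ·E[S] = 6.65·0.0524 = 0.3485
Lq = ρ²(1+C_s²)/(2(1−ρ)) = 0.1214·(1+2.762)/(2·0.6515)
= 0.1214·3.7620/1.3031 = 0.35055

Final: 0.35055


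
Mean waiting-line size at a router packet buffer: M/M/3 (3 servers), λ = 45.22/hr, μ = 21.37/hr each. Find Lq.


a = λ/μ = 2.1161; ρ = a/3 = 0.7054
P₀ = 0.093333
Lq = P₀·a^c·ρ / (c!·(1−ρ)²) = 0.093333·9.47498·0.7054/(6·0.08682)
= 1.19744

Final: 1.19744


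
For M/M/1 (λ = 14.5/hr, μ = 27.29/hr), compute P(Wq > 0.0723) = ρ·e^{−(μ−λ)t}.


ρ = 14.5/27.29 = 0.5313
P(Wq > t) = ρ·e^{−(μ−λ)t} = 0.5313·e^{−0.9247}
= 0.5313·0.396644 = 0.210749

Final: 0.210749


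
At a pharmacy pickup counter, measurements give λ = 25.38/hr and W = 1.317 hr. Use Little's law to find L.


L = λW = 25.38·1.317 = 33.4255

Final: 33.4255


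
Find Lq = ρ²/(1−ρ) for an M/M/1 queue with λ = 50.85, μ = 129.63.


ρ = 50.85/129.63 = 0.3923
Lq = ρ²/(1−ρ) = 0.1539/0.6077 = 0.2532

Final: 0.2532


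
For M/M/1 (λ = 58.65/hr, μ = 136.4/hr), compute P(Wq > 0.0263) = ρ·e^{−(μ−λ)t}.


ρ = 58.65/136.4 = 0.4300
P(Wq > t) = ρ·e^{−(μ−λ)t} = 0.4300·e^{−2.0448}
= 0.4300·0.129403 = 0.055641

Final: 0.055641


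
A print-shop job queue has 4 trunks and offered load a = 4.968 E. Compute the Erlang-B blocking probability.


B(c,a) = (a^c/c!) / Σ_{k=0}^{c} a^k/k!
a^4/4! = 25.381373
Σ terms (k=0..4): 1.00000 + 4.96800 + 12.34051 + 20.43589 + 25.38137 = 64.125773
B = 25.381373/64.125773 = 0.395806

Final: 0.395806


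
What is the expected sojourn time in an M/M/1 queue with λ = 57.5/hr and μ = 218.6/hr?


W = 1/(μ−λ) = 1/(218.6 − 57.5) = 1/161.10 = 0.006207 hr

Final: 0.006207 hr


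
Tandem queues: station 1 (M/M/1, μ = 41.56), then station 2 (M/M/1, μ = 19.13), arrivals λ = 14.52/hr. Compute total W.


Each node sees arrival rate λ = 14.52/hr (tandem ⇒ throughput preserved).
W₁ = 1/(μ₁−λ) = 1/(41.56−14.52) = 0.03698 hr
W₂ = 1/(μ₂−λ) = 1/(19.13−14.52) = 0.21692 hr
W_total = W₁ + W₂ = 0.03698 + 0.21692 = 0.25390 hr

Final: 0.25390 hr


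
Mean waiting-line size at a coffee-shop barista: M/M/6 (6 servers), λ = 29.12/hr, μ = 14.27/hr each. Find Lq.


a = λ/μ = 2.0406; ρ = a/6 = 0.3401
P₀ = 0.129728
Lq = P₀·a^c·ρ / (c!·(1−ρ)²) = 0.129728·72.21117·0.3401/(720·0.43546)
= 0.01016

Final: 0.01016


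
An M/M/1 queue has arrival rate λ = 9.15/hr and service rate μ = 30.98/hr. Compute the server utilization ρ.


ρ = λ/μ = 9.15/30.98 = 0.2954

Final: 0.2954


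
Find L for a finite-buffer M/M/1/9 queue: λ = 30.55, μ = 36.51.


ρ = 30.55/36.51 = 0.8368
L = ρ[1 − (K+1)ρ^K + Kρ^(K+1)] / [(1−ρ)(1−ρ^(K+1))]
Numerator: 0.8368·(1 − 10·0.201092 + 9·0.168265) = 0.421279
Denominator: (0.1632)·(0.831735) = 0.135775
L = 0.421279/0.135775 = 3.1028

Final: 3.1028


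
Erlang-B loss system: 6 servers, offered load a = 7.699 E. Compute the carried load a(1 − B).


B(6,7.699) = 0.373005 (Erlang-B)
Carried load = a(1 − B) = 7.699·(1 − 0.373005) = 7.699·0.626995 = 4.8272 E

Final: 4.8272 Erlangs


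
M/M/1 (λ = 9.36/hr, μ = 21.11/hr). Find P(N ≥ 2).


ρ = 9.36/21.11 = 0.4434
P(N ≥ n) = ρ^n = 0.4434^2 = 0.196596

Final: 0.196596


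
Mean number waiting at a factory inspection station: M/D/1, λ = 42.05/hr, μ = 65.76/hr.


ρ = 42.05/65.76 = 0.6394
M/D/1: Lq = ρ²/(2(1−ρ)) = 0.4089/(2·0.3606) = 0.56703

Final: 0.56703


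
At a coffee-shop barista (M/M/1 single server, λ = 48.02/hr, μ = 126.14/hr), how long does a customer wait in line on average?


ρ = 48.02/126.14 = 0.3807
Wq = ρ/(μ−λ) = 0.3807/(126.14 − 48.02) = 0.3807/78.12 = 0.004873 hr

Final: 0.004873 hr


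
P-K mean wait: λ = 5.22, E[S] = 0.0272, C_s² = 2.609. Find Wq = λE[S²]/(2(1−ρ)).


ρ = λ·E[S] = 5.22·0.0272 = 0.1420
E[S²] = E[S]²(1+C_s²) = 0.0272²·(1+2.609) = 0.002670
Wq = λ·E[S²]/(2(1−ρ)) = 5.22·0.002670/(2·0.8580) = 0.008122 hr

Final: 0.008122 hr


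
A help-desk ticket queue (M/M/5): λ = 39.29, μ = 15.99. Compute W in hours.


a = 2.4572; ρ = 0.4914; P₀ = 0.083786
Lq = P₀·a^c·ρ/(c!(1−ρ)²) = 0.11883
Wq = Lq/λ = 0.11883/39.29 = 0.003024 hr
W = Wq + 1/μ = 0.003024 + 0.06254 = 0.06556 hr

Final: 0.06556 hr


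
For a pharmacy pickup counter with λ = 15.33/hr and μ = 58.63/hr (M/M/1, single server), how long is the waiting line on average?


ρ = 15.33/58.63 = 0.2615
Lq = ρ²/(1−ρ) = 0.06837/0.7385 = 0.09257

Final: 0.09257


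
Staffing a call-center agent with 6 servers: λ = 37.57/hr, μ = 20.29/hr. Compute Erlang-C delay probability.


a = λ/μ = 1.8517; ρ = a/6 = 0.3086
P₀ = 0.156833 (from M/M/c formula)
C(c,a) = [a^c/(c!(1−ρ))]·P₀ = [40.30463/(720·0.6914)]·0.156833
= 0.08097·0.156833 = 0.012698

Final: 0.012698


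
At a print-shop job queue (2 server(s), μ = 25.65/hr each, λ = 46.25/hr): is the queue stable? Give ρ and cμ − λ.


Total capacity cμ = 2·25.65 = 51.30/hr
ρ = λ/(cμ) = 46.25/51.30 = 0.9016
Stable ⇔ ρ < 1: YES
Spare capacity = cμ − λ = 51.30 − 46.25 = 5.05/hr

Final: ρ = 0.9016; stable; margin = 5.05/hr


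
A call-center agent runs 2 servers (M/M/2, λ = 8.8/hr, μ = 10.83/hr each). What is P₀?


a = λ/μ = 8.8/10.83 = 0.8126; ρ = a/c = 0.4063
Σ_{k=0}^{1} a^k/k! (terms k=0..1) = 1.00000 + 0.81256 = 1.81256
Tail: a^2/(2!(1−ρ)) = 0.66025/(2·0.5937) = 0.55603
P₀ = 1/(1.81256 + 0.55603) = 1/2.36858 = 0.422193

Final: 0.422193


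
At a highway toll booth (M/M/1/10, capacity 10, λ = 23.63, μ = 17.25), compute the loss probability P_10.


ρ = λ/μ = 23.63/17.25 = 1.3699
P_K = (1−ρ)ρ^K/(1−ρ^(K+1)) = (-0.3699·23.267312)/(1 − 31.872846)
= -8.605534/-30.872846 = 0.278741

Final: 0.278741


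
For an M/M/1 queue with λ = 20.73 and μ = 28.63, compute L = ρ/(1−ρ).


ρ = λ/μ = 20.73/28.63 = 0.7241
L = ρ/(1−ρ) = 0.7241/(1 − 0.7241) = 0.7241/0.2759 = 2.6241

Final: 2.6241


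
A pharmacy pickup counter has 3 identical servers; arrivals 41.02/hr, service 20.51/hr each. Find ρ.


ρ = λ/(cμ) = 41.02/(3·20.51) = 41.02/61.53 = 0.6667

Final: 0.6667


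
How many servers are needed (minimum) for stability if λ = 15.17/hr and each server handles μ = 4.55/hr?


Stability requires cμ > λ ⇔ c > λ/μ.
λ/μ = 15.17/4.55 = 3.3341
Minimum integer c = ⌊3.3341⌋ + 1 = 4
Check: 4·4.55 = 18.20 > 15.17, while 3·4.55 = 13.65 ≤ 15.17

Final: 4 servers


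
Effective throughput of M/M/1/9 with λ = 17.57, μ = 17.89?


ρ = 0.9821; P_K = (1−ρ)ρ^9/(1−ρ^10) = 0.092075
λ_eff = λ(1 − P_K) = 17.57·(1 − 0.092075) = 17.57·0.907925 = 15.9522 /hr

Final: 15.9522 /hr


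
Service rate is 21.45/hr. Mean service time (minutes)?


Mean service time = 1/μ = 1/21.45 hour = 0.04662 hour
In minutes: 0.04662 × 60 = 2.7972 min

Final: 2.7972 min


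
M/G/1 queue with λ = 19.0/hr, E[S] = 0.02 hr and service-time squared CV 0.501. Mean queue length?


ρ = λ·E[S] = 19.0·0.02 = 0.3800
Lq = ρ²(1+C_s²)/(2(1−ρ)) = 0.1444·(1+0.501)/(2·0.6200)
= 0.1444·1.5010/1.2400 = 0.17479

Final: 0.17479


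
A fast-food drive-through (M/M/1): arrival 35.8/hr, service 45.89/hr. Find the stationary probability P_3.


ρ = 35.8/45.89 = 0.7801
P_n = (1−ρ)·ρ^n = (1 − 0.7801)·0.7801^3 = 0.2199·0.474783 = 0.104392

Final: 0.104392


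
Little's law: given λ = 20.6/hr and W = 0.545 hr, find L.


L = λW = 20.6·0.545 = 11.2270

Final: 11.2270


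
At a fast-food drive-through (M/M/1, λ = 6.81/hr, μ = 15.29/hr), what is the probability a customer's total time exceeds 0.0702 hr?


W ~ Exponential(μ−λ) for M/M/1.
μ − λ = 15.29 − 6.81 = 8.4800
P(W > t) = e^{−(μ−λ)t} = e^{−0.5953} = 0.551399

Final: 0.551399


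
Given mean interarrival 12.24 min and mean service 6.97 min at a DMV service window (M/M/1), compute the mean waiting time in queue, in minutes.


λ = 60/12.24 = 4.9020 /hr
μ = 60/6.97 = 8.6083 /hr
ρ = λ/μ = 4.9020/8.6083 = 0.5694
Wq = ρ/(μ−λ) = 0.5694/(8.6083−4.9020) = 0.15364 hr
In minutes: 0.15364·60 = 9.218 min

Final: 9.218 min


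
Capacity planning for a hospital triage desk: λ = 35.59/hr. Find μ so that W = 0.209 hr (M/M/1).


W = 1/(μ−λ) ⇒ μ − λ = 1/W = 1/0.209 = 4.7847
μ = λ + 1/W = 35.59 + 4.7847 = 40.3747 per hr

Final: 40.3747 /hr


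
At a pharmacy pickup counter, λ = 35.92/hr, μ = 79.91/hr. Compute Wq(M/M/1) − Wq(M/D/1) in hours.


ρ = 35.92/79.91 = 0.4495
Wq(M/M/1) = ρ/(μ−λ) = 0.4495/43.99 = 0.01022 hr
Wq(M/D/1) = ρ/(2(μ−λ)) = 0.005109 hr
Savings = 0.01022 − 0.005109 = 0.005109 hr

Final: 0.005109 hr


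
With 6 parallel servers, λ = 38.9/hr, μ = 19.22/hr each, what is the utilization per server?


ρ = λ/(cμ) = 38.9/(6·19.22) = 38.9/115.32 = 0.3373

Final: 0.3373


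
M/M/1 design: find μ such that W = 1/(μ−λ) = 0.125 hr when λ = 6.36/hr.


W = 1/(μ−λ) ⇒ μ − λ = 1/W = 1/0.125 = 8.0000
μ = λ + 1/W = 6.36 + 8.0000 = 14.3600 per hr

Final: 14.3600 /hr


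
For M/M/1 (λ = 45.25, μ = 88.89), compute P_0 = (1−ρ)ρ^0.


ρ = 45.25/88.89 = 0.5091
P_n = (1−ρ)·ρ^n = (1 − 0.5091)·0.5091^0 = 0.4909·1.000000 = 0.490944

Final: 0.490944


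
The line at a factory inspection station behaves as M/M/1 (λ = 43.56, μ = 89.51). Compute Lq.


ρ = 43.56/89.51 = 0.4866
Lq = ρ²/(1−ρ) = 0.2368/0.5134 = 0.4613

Final: 0.4613


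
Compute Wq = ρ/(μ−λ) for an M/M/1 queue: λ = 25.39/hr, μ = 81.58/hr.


ρ = 25.39/81.58 = 0.3112
Wq = ρ/(μ−λ) = 0.3112/(81.58 − 25.39) = 0.3112/56.19 = 0.005539 hr

Final: 0.005539 hr


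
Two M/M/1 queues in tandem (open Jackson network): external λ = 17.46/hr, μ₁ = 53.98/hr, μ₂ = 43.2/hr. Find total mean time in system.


Each node sees arrival rate λ = 17.46/hr (tandem ⇒ throughput preserved).
W₁ = 1/(μ₁−λ) = 1/(53.98−17.46) = 0.02738 hr
W₂ = 1/(μ₂−λ) = 1/(43.2−17.46) = 0.03885 hr
W_total = W₁ + W₂ = 0.02738 + 0.03885 = 0.06623 hr

Final: 0.06623 hr


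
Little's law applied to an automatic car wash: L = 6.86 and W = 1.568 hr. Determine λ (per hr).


λ = L/W = 6.86/1.568 = 4.3750 /hr

Final: 4.3750 /hr


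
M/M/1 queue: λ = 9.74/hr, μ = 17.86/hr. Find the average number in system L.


ρ = λ/μ = 9.74/17.86 = 0.5454
L = ρ/(1−ρ) = 0.5454/(1 − 0.5454) = 0.5454/0.4546 = 1.1995

Final: 1.1995


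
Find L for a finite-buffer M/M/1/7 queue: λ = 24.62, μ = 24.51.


ρ = 24.62/24.51 = 1.0045
L = ρ[1 − (K+1)ρ^K + Kρ^(K+1)] / [(1−ρ)(1−ρ^(K+1))]
Numerator: 1.0045·(1 − 8·1.031842 + 7·1.036473) = 0.0005768
Denominator: (-0.004488)·(-0.036473) = 0.0001637
L = 0.0005768/0.0001637 = 3.5235

Final: 3.5235


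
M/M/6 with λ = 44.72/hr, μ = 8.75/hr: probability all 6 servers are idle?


a = λ/μ = 44.72/8.75 = 5.1109; ρ = a/c = 0.8518
Σ_{k=0}^{5} a^k/k! (terms k=0..5) = 1.00000 + 5.11086 + 13.06043 + 22.25000 + 28.42914 + 29.05945 = 98.90988
Tail: a^6/(6!(1−ρ)) = 17822.24671/(720·0.1482) = 167.03584
P₀ = 1/(98.90988 + 167.03584) = 1/265.94572 = 0.003760

Final: 0.003760


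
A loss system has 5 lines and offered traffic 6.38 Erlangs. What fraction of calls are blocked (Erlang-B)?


B(c,a) = (a^c/c!) / Σ_{k=0}^{c} a^k/k!
a^5/5! = 88.089095
Σ terms (k=0..5): 1.00000 + 6.38000 + 20.35220 + 43.28235 + 69.03534 + 88.08909 = 228.138981
B = 88.089095/228.138981 = 0.386120

Final: 0.386120


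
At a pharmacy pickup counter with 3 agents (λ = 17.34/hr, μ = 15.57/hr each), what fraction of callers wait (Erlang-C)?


a = λ/μ = 1.1137; ρ = a/3 = 0.3712
P₀ = 0.322586 (from M/M/c formula)
C(c,a) = [a^c/(c!(1−ρ))]·P₀ = [1.38128/(6·0.6288)]·0.322586
= 0.36613·0.322586 = 0.118108

Final: 0.118108


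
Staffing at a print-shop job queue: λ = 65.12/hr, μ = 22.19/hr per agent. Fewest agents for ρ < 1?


Stability requires cμ > λ ⇔ c > λ/μ.
λ/μ = 65.12/22.19 = 2.9347
Minimum integer c = ⌊2.9347⌋ + 1 = 3
Check: 3·22.19 = 66.57 > 65.12, while 2·22.19 = 44.38 ≤ 65.12

Final: 3 servers


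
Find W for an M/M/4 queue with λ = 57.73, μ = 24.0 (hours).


a = 2.4054; ρ = 0.6014; P₀ = 0.082527
Lq = P₀·a^c·ρ/(c!(1−ρ)²) = 0.43562
Wq = Lq/λ = 0.43562/57.73 = 0.007546 hr
W = Wq + 1/μ = 0.007546 + 0.04167 = 0.04921 hr

Final: 0.04921 hr


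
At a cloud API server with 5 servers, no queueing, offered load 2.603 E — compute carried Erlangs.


B(5,2.603) = 0.077564 (Erlang-B)
Carried load = a(1 − B) = 2.603·(1 − 0.077564) = 2.603·0.922436 = 2.4011 E

Final: 2.4011 Erlangs


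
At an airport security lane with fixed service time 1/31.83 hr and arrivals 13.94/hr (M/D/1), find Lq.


ρ = 13.94/31.83 = 0.4380
M/D/1: Lq = ρ²/(2(1−ρ)) = 0.1918/(2·0.5620) = 0.17063

Final: 0.17063


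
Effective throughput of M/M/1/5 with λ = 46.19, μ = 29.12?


ρ = 1.5862; P_K = (1−ρ)ρ^5/(1−ρ^6) = 0.394318
λ_eff = λ(1 − P_K) = 46.19·(1 − 0.394318) = 46.19·0.605682 = 27.9765 /hr

Final: 27.9765 /hr


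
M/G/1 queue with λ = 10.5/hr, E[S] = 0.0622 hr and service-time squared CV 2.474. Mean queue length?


ρ = λ·E[S] = 10.5·0.0622 = 0.6531
Lq = ρ²(1+C_s²)/(2(1−ρ)) = 0.4265·(1+2.474)/(2·0.3469)
= 0.4265·3.4740/0.6938 = 2.13577

Final: 2.13577


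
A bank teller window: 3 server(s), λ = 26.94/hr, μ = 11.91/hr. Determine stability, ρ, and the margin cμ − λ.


Total capacity cμ = 3·11.91 = 35.73/hr
ρ = λ/(cμ) = 26.94/35.73 = 0.7540
Stable ⇔ ρ < 1: YES
Spare capacity = cμ − λ = 35.73 − 26.94 = 8.79/hr

Final: ρ = 0.7540; stable; margin = 8.79/hr


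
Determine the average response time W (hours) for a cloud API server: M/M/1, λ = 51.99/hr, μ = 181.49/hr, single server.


W = 1/(μ−λ) = 1/(181.49 − 51.99) = 1/129.50 = 0.007722 hr

Final: 0.007722 hr


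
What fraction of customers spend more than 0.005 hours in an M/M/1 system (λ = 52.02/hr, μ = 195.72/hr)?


W ~ Exponential(μ−λ) for M/M/1.
μ − λ = 195.72 − 52.02 = 143.7000
P(W > t) = e^{−(μ−λ)t} = e^{−0.7185} = 0.487483

Final: 0.487483


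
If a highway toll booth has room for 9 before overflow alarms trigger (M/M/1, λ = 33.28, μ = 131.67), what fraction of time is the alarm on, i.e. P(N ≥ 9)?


ρ = 33.28/131.67 = 0.2528
P(N ≥ n) = ρ^n = 0.2528^9 = 0.000004210

Final: 0.000004210


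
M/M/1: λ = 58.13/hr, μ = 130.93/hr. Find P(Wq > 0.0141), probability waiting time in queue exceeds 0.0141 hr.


ρ = 58.13/130.93 = 0.4440
P(Wq > t) = ρ·e^{−(μ−λ)t} = 0.4440·e^{−1.0265}
= 0.4440·0.358266 = 0.159062

Final: 0.159062


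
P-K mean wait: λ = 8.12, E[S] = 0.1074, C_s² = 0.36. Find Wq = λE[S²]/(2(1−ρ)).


ρ = λ·E[S] = 8.12·0.1074 = 0.8721
E[S²] = E[S]²(1+C_s²) = 0.1074²·(1+0.36) = 0.015687
Wq = λ·E[S²]/(2(1−ρ)) = 8.12·0.015687/(2·0.1279) = 0.49792 hr

Final: 0.49792 hr


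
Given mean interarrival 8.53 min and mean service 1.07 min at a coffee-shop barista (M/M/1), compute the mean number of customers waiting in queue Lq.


λ = 60/8.53 = 7.0340 /hr
μ = 60/1.07 = 56.0748 /hr
ρ = λ/μ = 7.0340/56.0748 = 0.1254
Lq = ρ²/(1−ρ) = 0.01574/0.8746 = 0.01799

Final: 0.01799


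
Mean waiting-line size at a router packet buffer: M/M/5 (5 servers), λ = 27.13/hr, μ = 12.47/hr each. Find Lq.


a = λ/μ = 2.1756; ρ = a/5 = 0.4351
P₀ = 0.112218
Lq = P₀·a^c·ρ / (c!·(1−ρ)²) = 0.112218·48.74350·0.4351/(120·0.31908)
= 0.06216

Final: 0.06216


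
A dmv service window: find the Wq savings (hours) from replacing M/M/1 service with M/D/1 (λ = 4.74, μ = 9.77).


ρ = 4.74/9.77 = 0.4852
Wq(M/M/1) = ρ/(μ−λ) = 0.4852/5.03 = 0.09645 hr
Wq(M/D/1) = ρ/(2(μ−λ)) = 0.04823 hr
Savings = 0.09645 − 0.04823 = 0.04823 hr

Final: 0.04823 hr


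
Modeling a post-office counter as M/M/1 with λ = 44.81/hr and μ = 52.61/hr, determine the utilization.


ρ = λ/μ = 44.81/52.61 = 0.8517

Final: 0.8517


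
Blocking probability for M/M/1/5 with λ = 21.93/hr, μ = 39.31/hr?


ρ = λ/μ = 21.93/39.31 = 0.5579
P_K = (1−ρ)ρ^K/(1−ρ^(K+1)) = (0.4421·0.054035)/(1 − 0.030145)
= 0.023890/0.969855 = 0.024633

Final: 0.024633


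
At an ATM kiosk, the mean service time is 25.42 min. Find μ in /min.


μ = 1/(service time) in consistent units.
1 minute = 1 min, so μ = 1/25.42 = 0.03934 per minute

Final: 0.03934 /min


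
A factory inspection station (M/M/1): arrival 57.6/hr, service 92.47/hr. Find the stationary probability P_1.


ρ = 57.6/92.47 = 0.6229
P_n = (1−ρ)·ρ^n = (1 − 0.6229)·0.6229^1 = 0.3771·0.622905 = 0.234894

Final: 0.234894


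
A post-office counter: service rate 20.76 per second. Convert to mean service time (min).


Mean service time = 1/μ = 1/20.76 second = 0.04817 second
In minutes: 0.04817 × 0.0166667 = 0.0008028 min

Final: 0.0008028 min
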